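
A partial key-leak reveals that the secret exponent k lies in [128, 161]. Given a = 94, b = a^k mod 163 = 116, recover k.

Compute 94^128 mod 163 = 33, then multiply by 94 repeatedly:
  94^128=33  94^129=5  94^130=144  94^131=7  94^132=6
  94^133=75  94^134=41  94^135=105  94^136=90  94^137=147
  94^138=126  94^139=108  94^140=46  94^141=86  94^142=97
  94^143=153  94^144=38  94^145=149  94^146=151  94^147=13
  94^148=81  94^149=116
Found 116 at exponent 149.

149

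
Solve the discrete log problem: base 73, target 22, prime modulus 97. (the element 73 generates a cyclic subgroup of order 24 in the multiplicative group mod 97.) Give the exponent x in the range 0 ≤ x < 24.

Successive powers of 73 modulo 97:
  73^0=1  73^1=73  73^2=91  73^3=47  73^4=36  73^5=9
  73^6=75  73^7=43  73^8=35  73^9=33  73^10=81  73^11=93
  73^12=96  73^13=24  73^14=6  73^15=50  73^16=61  73^17=88
  73^18=22
So 73^18 ≡ 22 (mod 97), giving x = 18.

18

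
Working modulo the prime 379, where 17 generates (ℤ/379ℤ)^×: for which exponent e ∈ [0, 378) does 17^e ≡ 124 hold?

153

Baby-step giant-step with m = ceil(sqrt(378)) = 20.
Baby table (17^j mod 379 for j=0..19):
  0:1  1:17  2:289  3:365  4:141  5:123  6:196  7:300
  8:173  9:288  10:348  11:231  12:137  13:55  14:177  15:356
  16:367  17:175  18:322  19:168
Giant step factor: 17^(-20) ≡ 351 (mod 379).
Scan 124·351^i mod 379 for i = 0, 1, …:
  i=0: 124   i=1: 318   i=2: 192   i=3: 309
  i=4: 65   i=5: 75   i=6: 174   i=7: 55
Match at i=7, j=13: e = 7·20 + 13 = 153.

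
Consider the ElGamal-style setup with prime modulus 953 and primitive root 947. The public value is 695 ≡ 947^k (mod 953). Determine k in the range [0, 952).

Baby-step giant-step with m = ceil(sqrt(952)) = 31.
Baby table (947^j mod 953 for j=0..30):
  0:1  1:947  2:36  3:737  4:343  5:801  6:912  7:246
  8:430  9:279  10:232  11:514  12:728  13:397  14:477  15:950
  16:18  17:845  18:648  19:877  20:456  21:123  22:215  23:616
  24:116  25:257  26:364  27:675  28:715  29:475  30:9
Giant step factor: 947^(-31) ≡ 300 (mod 953).
Scan 695·300^i mod 953 for i = 0, 1, …:
  i=0: 695   i=1: 746   i=2: 798   i=3: 197
  i=4: 14   i=5: 388   i=6: 134   i=7: 174
  i=8: 738   i=9: 304     …   i=23: 915
  i=24: 36
Match at i=24, j=2: k = 24·31 + 2 = 746.

746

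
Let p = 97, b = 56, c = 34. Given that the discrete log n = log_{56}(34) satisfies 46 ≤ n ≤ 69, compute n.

Compute 56^46 mod 97 = 3, then multiply by 56 repeatedly:
  56^46=3  56^47=71  56^48=96  56^49=41  56^50=65
  56^51=51  56^52=43  56^53=80  56^54=18  56^55=38
  56^56=91  56^57=52  56^58=2  56^59=15  56^60=64
  56^61=92  56^62=11  56^63=34
Found 34 at exponent 63.

63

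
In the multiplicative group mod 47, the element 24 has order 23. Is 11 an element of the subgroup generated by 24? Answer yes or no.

⟨24⟩ has order 23; its elements mod 47 are {1, 2, 3, 4, 6, 7, 8, 9, 12, 14, 16, 17, 18, 21, 24, 25, 27, 28, 32, 34, 36, 37, 42}.
11 is not in this set.

no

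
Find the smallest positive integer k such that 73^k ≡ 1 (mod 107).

The order of 73 must divide p − 1 = 106 = 2 · 53.
Divisors: 1, 2, 53, 106.
Check each in increasing order: 73^1 ≡ 73;  73^2 ≡ 86;  73^53 ≡ 106;  73^106 ≡ 1.
Smallest exponent giving 1 is 106.

106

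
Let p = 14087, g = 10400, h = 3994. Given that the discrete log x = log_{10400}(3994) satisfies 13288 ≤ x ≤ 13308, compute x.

Compute 10400^13288 mod 14087 = 1623, then multiply by 10400 repeatedly:
  10400^13288=1623  10400^13289=2974  10400^13290=8635  10400^13291=13462  10400^13292=8194
  10400^13293=5337  10400^13294=2020  10400^13295=4283  10400^13296=106  10400^13297=3614
  10400^13298=1484  10400^13299=8335  10400^13300=6689  10400^13301=3994
Found 3994 at exponent 13301.

13301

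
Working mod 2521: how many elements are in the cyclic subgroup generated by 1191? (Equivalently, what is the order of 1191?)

504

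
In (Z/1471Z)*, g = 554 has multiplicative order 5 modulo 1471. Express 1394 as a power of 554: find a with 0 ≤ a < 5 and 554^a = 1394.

4

Successive powers of 554 modulo 1471:
  554^0=1  554^1=554  554^2=948  554^3=45  554^4=1394
So 554^4 ≡ 1394 (mod 1471), giving a = 4.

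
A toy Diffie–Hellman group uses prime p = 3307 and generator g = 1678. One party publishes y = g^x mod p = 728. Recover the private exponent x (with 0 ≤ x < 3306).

2950

Baby-step giant-step with m = ceil(sqrt(3306)) = 58.
Baby table (1678^j mod 3307 for j=0..57):
  0:1  1:1678  2:1427  3:238  4:2524  5:2312  6:425  7:2145
  8:1294  9:1940  10:1232  11:421  12:2047  13:2200  14:988  15:1057
  16:1094  17:347  18:234  19:2426  20:3218  21:2780  22:1970  23:1967
  24:240  25:2573  26:1859  27:901  28:579  29:2611  30:2790  31:2215
  32:3009  33:2620  34:1357  35:1830  36:1844  37:2187  38:2323  39:2348
  40:1307  41:605  42:3248  43:208  44:1789  45:2493  46:3206  47:2486
  48:1381  49:2418  50:3022  51:1285  52:66  53:1617  54:1586  55:2480
  56:1234  57:470
Giant step factor: 1678^(-58) ≡ 1056 (mod 3307).
Scan 728·1056^i mod 3307 for i = 0, 1, …:
  i=0: 728   i=1: 1544   i=2: 113   i=3: 276
  i=4: 440   i=5: 1660   i=6: 250   i=7: 2747
  i=8: 593   i=9: 1185     …   i=49: 2076
  i=50: 3022
Match at i=50, j=50: x = 50·58 + 50 = 2950.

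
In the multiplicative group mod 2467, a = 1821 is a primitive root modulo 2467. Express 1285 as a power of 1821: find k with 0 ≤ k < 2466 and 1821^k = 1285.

Baby-step giant-step with m = ceil(sqrt(2466)) = 50.
Baby table (1821^j mod 2467 for j=0..49):
  0:1  1:1821  2:393  3:223  4:1495  5:1294  6:389  7:340
  8:2390  9:402  10:1810  11:98  12:834  13:1509  14:2118  15:957
  16:995  17:1117  18:1249  19:2322  20:2391  21:2223  22:2203  23:321
  24:2329  25:336  26:40  27:1297  28:918  29:1519  30:592  31:2420
  32:758  33:1265  34:1854  35:1278  36:857  37:1453  38:1289  39:1152
  40:842  41:1275  42:328  43:274  44:620  45:1601  46:1894  47:108
  48:1775  49:505
Giant step factor: 1821^(-50) ≡ 341 (mod 2467).
Scan 1285·341^i mod 2467 for i = 0, 1, …:
  i=0: 1285   i=1: 1526   i=2: 2296   i=3: 897
  i=4: 2436   i=5: 1764   i=6: 2043   i=7: 969
  i=8: 2318   i=9: 998   i=10: 2339   i=11: 758
Match at i=11, j=32: k = 11·50 + 32 = 582.

582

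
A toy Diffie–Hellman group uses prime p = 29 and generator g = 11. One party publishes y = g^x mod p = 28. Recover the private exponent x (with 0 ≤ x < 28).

14

Successive powers of 11 modulo 29:
  11^0=1  11^1=11  11^2=5  11^3=26  11^4=25  11^5=14
  11^6=9  11^7=12  11^8=16  11^9=2  11^10=22  11^11=10
  11^12=23  11^13=21  11^14=28
So 11^14 ≡ 28 (mod 29), giving x = 14.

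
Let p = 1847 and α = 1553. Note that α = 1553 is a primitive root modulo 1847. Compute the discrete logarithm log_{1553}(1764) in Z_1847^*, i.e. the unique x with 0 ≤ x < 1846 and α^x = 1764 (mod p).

12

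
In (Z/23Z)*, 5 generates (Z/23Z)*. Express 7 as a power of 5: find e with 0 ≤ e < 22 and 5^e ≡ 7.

19

Successive powers of 5 modulo 23:
  5^0=1  5^1=5  5^2=2  5^3=10  5^4=4  5^5=20
  5^6=8  5^7=17  5^8=16  5^9=11  5^10=9  5^11=22
  5^12=18  5^13=21  5^14=13  5^15=19  5^16=3  5^17=15
  5^18=6  5^19=7
So 5^19 ≡ 7 (mod 23), giving e = 19.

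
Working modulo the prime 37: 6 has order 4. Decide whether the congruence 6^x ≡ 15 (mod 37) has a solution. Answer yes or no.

15 ∈ ⟨6⟩ iff 15^4 ≡ 1 (mod 37), since |⟨6⟩| = 4.
15^4 mod 37 = 9.
Since 9 ≠ 1, 15 does not lie in the subgroup.

no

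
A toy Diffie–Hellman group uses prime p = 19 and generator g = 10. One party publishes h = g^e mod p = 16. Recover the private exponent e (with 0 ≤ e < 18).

14

Successive powers of 10 modulo 19:
  10^0=1  10^1=10  10^2=5  10^3=12  10^4=6  10^5=3
  10^6=11  10^7=15  10^8=17  10^9=18  10^10=9  10^11=14
  10^12=7  10^13=13  10^14=16
So 10^14 ≡ 16 (mod 19), giving e = 14.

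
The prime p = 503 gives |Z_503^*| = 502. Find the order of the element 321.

The order of 321 must divide p − 1 = 502 = 2 · 251.
Divisors: 1, 2, 251, 502.
Check each in increasing order: 321^1 ≡ 321;  321^2 ≡ 429;  321^251 ≡ 502;  321^502 ≡ 1.
Smallest exponent giving 1 is 502.

502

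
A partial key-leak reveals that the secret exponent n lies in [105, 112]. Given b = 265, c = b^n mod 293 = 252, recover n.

105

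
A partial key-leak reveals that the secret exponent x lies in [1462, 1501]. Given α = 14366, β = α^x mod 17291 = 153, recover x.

1480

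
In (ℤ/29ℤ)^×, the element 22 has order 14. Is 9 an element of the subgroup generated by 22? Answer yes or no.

⟨22⟩ has order 14; its elements mod 29 are {1, 4, 5, 6, 7, 9, 13, 16, 20, 22, 23, 24, 25, 28}.
9 is in this set.

yes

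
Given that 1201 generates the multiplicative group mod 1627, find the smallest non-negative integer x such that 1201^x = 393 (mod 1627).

1500

Baby-step giant-step with m = ceil(sqrt(1626)) = 41.
Baby table (1201^j mod 1627 for j=0..40):
  0:1  1:1201  2:879  3:1383  4:1443  5:288  6:964  7:967
  8:1316  9:699  10:1594  11:1042  12:279  13:1544  14:1191  15:258
  16:728  17:629  18:501  19:1338  20:1089  21:1408  22:555  23:1112
  24:1372  25:1248  26:381  27:394  28:1364  29:1402  30:1484  31:719
  32:1209  33:725  34:280  35:1118  36:443  37:14  38:544  39:917
  40:1465
Giant step factor: 1201^(-41) ≡ 12 (mod 1627).
Scan 393·12^i mod 1627 for i = 0, 1, …:
  i=0: 393   i=1: 1462   i=2: 1274   i=3: 645
  i=4: 1232   i=5: 141   i=6: 65   i=7: 780
  i=8: 1225   i=9: 57     …   i=35: 1199
  i=36: 1372
Match at i=36, j=24: x = 36·41 + 24 = 1500.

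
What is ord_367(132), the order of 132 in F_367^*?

61

The order of 132 must divide p − 1 = 366 = 2 · 3 · 61.
Divisors: 1, 2, 3, 6, 61, 122, 183, 366.
Check each in increasing order: 132^1 ≡ 132;  132^2 ≡ 175;  132^3 ≡ 346;  132^6 ≡ 74;  132^61 ≡ 1.
Smallest exponent giving 1 is 61.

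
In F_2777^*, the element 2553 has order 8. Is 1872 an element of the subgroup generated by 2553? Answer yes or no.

yes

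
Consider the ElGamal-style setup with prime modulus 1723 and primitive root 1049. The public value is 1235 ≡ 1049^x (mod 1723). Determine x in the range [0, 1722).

1360

Baby-step giant-step with m = ceil(sqrt(1722)) = 42.
Baby table (1049^j mod 1723 for j=0..41):
  0:1  1:1049  2:1127  3:245  4:278  5:435  6:1443  7:913
  8:1472  9:320  10:1418  11:533  12:865  13:1087  14:1360  15:1719
  16:973  17:661  18:743  19:611  20:1706  21:1120  22:1517  23:1004
  24:443  25:1220  26:1314  27:1709  28:821  29:1452  30:16  31:1277
  32:802  33:474  34:1002  35:68  36:689  37:824  38:1153  39:1674
  40:289  41:1636
Giant step factor: 1049^(-42) ≡ 400 (mod 1723).
Scan 1235·400^i mod 1723 for i = 0, 1, …:
  i=0: 1235   i=1: 1222   i=2: 1191   i=3: 852
  i=4: 1369   i=5: 1409   i=6: 179   i=7: 957
  i=8: 294   i=9: 436     …   i=31: 1075
  i=32: 973
Match at i=32, j=16: x = 32·42 + 16 = 1360.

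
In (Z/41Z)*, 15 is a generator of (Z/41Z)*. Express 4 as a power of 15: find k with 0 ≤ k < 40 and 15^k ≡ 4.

Successive powers of 15 modulo 41:
  15^0=1  15^1=15  15^2=20  15^3=13  15^4=31  15^5=14
  15^6=5  15^7=34  15^8=18  15^9=24  15^10=32  15^11=29
  15^12=25  15^13=6  15^14=8  15^15=38  15^16=37  15^17=22
  15^18=2  15^19=30  15^20=40  15^21=26  15^22=21  15^23=28
  15^24=10  15^25=27  15^26=36  15^27=7  15^28=23  15^29=17
  15^30=9  15^31=12  15^32=16  15^33=35  15^34=33  15^35=3
  15^36=4
So 15^36 ≡ 4 (mod 41), giving k = 36.

36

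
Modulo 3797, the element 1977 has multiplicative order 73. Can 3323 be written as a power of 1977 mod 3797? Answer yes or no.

yes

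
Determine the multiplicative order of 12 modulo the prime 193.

24

The order of 12 must divide p − 1 = 192 = 2^6 · 3.
Divisors: 1, 2, 3, 4, 6, 8, 12, 16, 24, 32, 48, 64, 96, 192.
Check each in increasing order: 12^1 ≡ 12;  12^2 ≡ 144;  12^3 ≡ 184;  12^4 ≡ 85;  12^6 ≡ 81;  12^8 ≡ 84;  12^12 ≡ 192;  12^16 ≡ 108;  12^24 ≡ 1.
Smallest exponent giving 1 is 24.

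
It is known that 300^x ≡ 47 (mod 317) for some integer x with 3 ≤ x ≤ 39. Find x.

Compute 300^3 mod 317 = 159, then multiply by 300 repeatedly:
  300^3=159  300^4=150  300^5=303  300^6=238  300^7=75
  300^8=310  300^9=119  300^10=196  300^11=155  300^12=218
  300^13=98  300^14=236  300^15=109  300^16=49  300^17=118
  300^18=213  300^19=183  300^20=59  300^21=265  300^22=250
  300^23=188  300^24=291  300^25=125  300^26=94  300^27=304
  300^28=221  300^29=47
Found 47 at exponent 29.

29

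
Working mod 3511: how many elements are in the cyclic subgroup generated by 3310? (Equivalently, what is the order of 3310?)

1755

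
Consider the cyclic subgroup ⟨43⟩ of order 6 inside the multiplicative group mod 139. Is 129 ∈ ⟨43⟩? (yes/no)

no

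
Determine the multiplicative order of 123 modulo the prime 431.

215

The order of 123 must divide p − 1 = 430 = 2 · 5 · 43.
Divisors: 1, 2, 5, 10, 43, 86, 215, 430.
Check each in increasing order: 123^1 ≡ 123;  123^2 ≡ 44;  123^5 ≡ 216;  123^10 ≡ 108;  123^43 ≡ 405;  123^86 ≡ 245;  123^215 ≡ 1.
Smallest exponent giving 1 is 215.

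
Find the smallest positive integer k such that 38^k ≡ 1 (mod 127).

21

The order of 38 must divide p − 1 = 126 = 2 · 3^2 · 7.
Divisors: 1, 2, 3, 6, 7, 9, 14, 18, 21, 42, 63, 126.
Check each in increasing order: 38^1 ≡ 38;  38^2 ≡ 47;  38^3 ≡ 8;  38^6 ≡ 64;  38^7 ≡ 19;  38^9 ≡ 4;  38^14 ≡ 107;  38^18 ≡ 16;  38^21 ≡ 1.
Smallest exponent giving 1 is 21.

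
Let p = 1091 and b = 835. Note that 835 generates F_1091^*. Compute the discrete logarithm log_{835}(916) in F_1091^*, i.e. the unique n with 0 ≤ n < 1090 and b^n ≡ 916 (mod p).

81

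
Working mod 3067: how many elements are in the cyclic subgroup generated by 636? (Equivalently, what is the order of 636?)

1022

The order of 636 must divide p − 1 = 3066 = 2 · 3 · 7 · 73.
Divisors: 1, 2, 3, 6, 7, 14, 21, 42, 73, 146, 219, 438, 511, 1022, 1533, 3066.
Check each in increasing order: 636^1 ≡ 636;  636^2 ≡ 2719;  636^3 ≡ 2563;  636^6 ≡ 2522;  636^7 ≡ 3018;  636^14 ≡ 2401;  636^21 ≡ 1964;  636^42 ≡ 2077;  636^73 ≡ 478;  636^146 ≡ 1526;  636^219 ≡ 2549;  636^438 ≡ 1495;  636^511 ≡ 3066;  636^1022 ≡ 1.
Smallest exponent giving 1 is 1022.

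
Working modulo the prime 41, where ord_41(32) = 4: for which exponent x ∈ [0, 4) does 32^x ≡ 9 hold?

Successive powers of 32 modulo 41:
  32^0=1  32^1=32  32^2=40  32^3=9
So 32^3 ≡ 9 (mod 41), giving x = 3.

3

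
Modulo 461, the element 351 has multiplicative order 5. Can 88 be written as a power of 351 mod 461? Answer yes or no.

⟨351⟩ has order 5; its elements mod 461 are {1, 88, 114, 351, 368}.
88 is in this set.

yes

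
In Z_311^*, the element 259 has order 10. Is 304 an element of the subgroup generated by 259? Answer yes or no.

no

304 ∈ ⟨259⟩ iff 304^10 ≡ 1 (mod 311), since |⟨259⟩| = 10.
304^10 mod 311 = 169.
Since 169 ≠ 1, 304 does not lie in the subgroup.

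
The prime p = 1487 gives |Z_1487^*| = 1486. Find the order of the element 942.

1486

The order of 942 must divide p − 1 = 1486 = 2 · 743.
Divisors: 1, 2, 743, 1486.
Check each in increasing order: 942^1 ≡ 942;  942^2 ≡ 1112;  942^743 ≡ 1486;  942^1486 ≡ 1.
Smallest exponent giving 1 is 1486.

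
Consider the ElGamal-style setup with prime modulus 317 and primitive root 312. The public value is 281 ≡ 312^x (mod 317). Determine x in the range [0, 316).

294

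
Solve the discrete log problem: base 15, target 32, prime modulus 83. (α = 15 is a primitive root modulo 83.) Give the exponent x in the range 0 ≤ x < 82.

63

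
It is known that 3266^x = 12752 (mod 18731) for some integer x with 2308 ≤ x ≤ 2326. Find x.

2316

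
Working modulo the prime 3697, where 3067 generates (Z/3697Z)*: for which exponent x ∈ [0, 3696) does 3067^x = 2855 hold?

3409

Baby-step giant-step with m = ceil(sqrt(3696)) = 61.
Baby table (3067^j mod 3697 for j=0..60):
  0:1  1:3067  2:1321  3:3292  4:57  5:1060  6:1357  7:2794
  8:3249  9:1268  10:3409  11:287  12:343  13:2033  14:2069  15:1571
  16:1066  17:1274  18:3326  19:819  20:1610  21:2375  22:1035  23:2319
  24:3042  25:2283  26:3540  27:2788  28:3332  29:736  30:2142  31:3642
  32:1377  33:1285  34:93  35:562  36:852  37:3002  38:1604  39:2458
  40:503  41:1052  42:2700  43:3317  44:2792  45:812  46:2323  47:522
  48:173  49:1920  50:3016  51:178  52:2467  53:2227  54:1850  55:2752
  56:133  57:1241  58:1934  59:1590  60:187
Giant step factor: 3067^(-61) ≡ 232 (mod 3697).
Scan 2855·232^i mod 3697 for i = 0, 1, …:
  i=0: 2855   i=1: 597   i=2: 1715   i=3: 2301
  i=4: 1464   i=5: 3221   i=6: 478   i=7: 3683
  i=8: 449   i=9: 652     …   i=54: 741
  i=55: 1850
Match at i=55, j=54: x = 55·61 + 54 = 3409.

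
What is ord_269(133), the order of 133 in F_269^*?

The order of 133 must divide p − 1 = 268 = 2^2 · 67.
Divisors: 1, 2, 4, 67, 134, 268.
Check each in increasing order: 133^1 ≡ 133;  133^2 ≡ 204;  133^4 ≡ 190;  133^67 ≡ 268;  133^134 ≡ 1.
Smallest exponent giving 1 is 134.

134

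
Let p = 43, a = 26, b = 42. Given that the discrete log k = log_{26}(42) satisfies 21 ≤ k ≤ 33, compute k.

21

Compute 26^21 mod 43 = 42, then multiply by 26 repeatedly:
  26^21=42
Found 42 at exponent 21.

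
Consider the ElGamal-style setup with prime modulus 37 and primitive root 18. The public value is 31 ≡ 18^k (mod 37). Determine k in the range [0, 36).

Successive powers of 18 modulo 37:
  18^0=1  18^1=18  18^2=28  18^3=23  18^4=7  18^5=15
  18^6=11  18^7=13  18^8=12  18^9=31
So 18^9 ≡ 31 (mod 37), giving k = 9.

9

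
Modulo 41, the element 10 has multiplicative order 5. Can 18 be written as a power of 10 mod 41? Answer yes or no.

yes

18 ∈ ⟨10⟩ iff 18^5 ≡ 1 (mod 41), since |⟨10⟩| = 5.
18^5 mod 41 = 1.
Since 1 = 1, 18 lies in the subgroup.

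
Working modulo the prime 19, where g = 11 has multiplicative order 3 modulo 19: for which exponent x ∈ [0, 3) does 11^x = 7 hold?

Successive powers of 11 modulo 19:
  11^0=1  11^1=11  11^2=7
So 11^2 ≡ 7 (mod 19), giving x = 2.

2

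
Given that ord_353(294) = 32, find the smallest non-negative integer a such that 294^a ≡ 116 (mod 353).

Successive powers of 294 modulo 353:
  294^0=1  294^1=294  294^2=304  294^3=67  294^4=283  294^5=247
  294^6=253  294^7=252  294^8=311  294^9=7  294^10=293  294^11=10
  294^12=116
So 294^12 ≡ 116 (mod 353), giving a = 12.

12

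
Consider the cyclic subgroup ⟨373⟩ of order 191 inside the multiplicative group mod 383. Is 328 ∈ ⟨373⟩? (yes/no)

no

328 ∈ ⟨373⟩ iff 328^191 ≡ 1 (mod 383), since |⟨373⟩| = 191.
328^191 mod 383 = 382.
Since 382 ≠ 1, 328 does not lie in the subgroup.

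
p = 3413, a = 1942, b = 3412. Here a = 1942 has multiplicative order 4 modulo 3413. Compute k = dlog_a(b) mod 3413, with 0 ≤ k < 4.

2

Successive powers of 1942 modulo 3413:
  1942^0=1  1942^1=1942  1942^2=3412
So 1942^2 ≡ 3412 (mod 3413), giving k = 2.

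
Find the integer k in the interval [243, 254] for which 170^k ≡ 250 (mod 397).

Compute 170^243 mod 397 = 2, then multiply by 170 repeatedly:
  170^243=2  170^244=340  170^245=235  170^246=250
Found 250 at exponent 246.

246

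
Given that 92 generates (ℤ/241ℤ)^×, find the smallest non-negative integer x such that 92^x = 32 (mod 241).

190

Baby-step giant-step with m = ceil(sqrt(240)) = 16.
Baby table (92^j mod 241 for j=0..15):
  0:1  1:92  2:29  3:17  4:118  5:11  6:48  7:78
  8:187  9:93  10:121  11:46  12:135  13:129  14:59  15:126
Giant step factor: 92^(-16) ≡ 231 (mod 241).
Scan 32·231^i mod 241 for i = 0, 1, …:
  i=0: 32   i=1: 162   i=2: 67   i=3: 53
  i=4: 193   i=5: 239   i=6: 20   i=7: 41
  i=8: 72   i=9: 3   i=10: 211   i=11: 59
Match at i=11, j=14: x = 11·16 + 14 = 190.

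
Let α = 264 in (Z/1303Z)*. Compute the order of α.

217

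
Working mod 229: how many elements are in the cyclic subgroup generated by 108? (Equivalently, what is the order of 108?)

38

The order of 108 must divide p − 1 = 228 = 2^2 · 3 · 19.
Divisors: 1, 2, 3, 4, 6, 12, 19, 38, 57, 76, 114, 228.
Check each in increasing order: 108^1 ≡ 108;  108^2 ≡ 214;  108^3 ≡ 212;  108^4 ≡ 225;  108^6 ≡ 60;  108^12 ≡ 165;  108^19 ≡ 228;  108^38 ≡ 1.
Smallest exponent giving 1 is 38.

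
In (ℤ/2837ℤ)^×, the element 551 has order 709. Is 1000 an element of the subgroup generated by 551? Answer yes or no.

1000 ∈ ⟨551⟩ iff 1000^709 ≡ 1 (mod 2837), since |⟨551⟩| = 709.
1000^709 mod 2837 = 1.
Since 1 = 1, 1000 lies in the subgroup.

yes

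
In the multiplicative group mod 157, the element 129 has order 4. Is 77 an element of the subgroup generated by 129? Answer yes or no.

⟨129⟩ has order 4; its elements mod 157 are {1, 28, 129, 156}.
77 is not in this set.

no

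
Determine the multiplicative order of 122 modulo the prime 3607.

3606

The order of 122 must divide p − 1 = 3606 = 2 · 3 · 601.
Divisors: 1, 2, 3, 6, 601, 1202, 1803, 3606.
Check each in increasing order: 122^1 ≡ 122;  122^2 ≡ 456;  122^3 ≡ 1527;  122^6 ≡ 1607;  122^601 ≡ 2208;  122^1202 ≡ 2207;  122^1803 ≡ 3606;  122^3606 ≡ 1.
Smallest exponent giving 1 is 3606.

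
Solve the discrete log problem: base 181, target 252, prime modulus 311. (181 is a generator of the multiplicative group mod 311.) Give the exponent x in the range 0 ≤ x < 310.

164

Baby-step giant-step with m = ceil(sqrt(310)) = 18.
Baby table (181^j mod 311 for j=0..17):
  0:1  1:181  2:106  3:215  4:40  5:87  6:197  7:203
  8:45  9:59  10:105  11:34  12:245  13:183  14:157  15:116
  16:159  17:167
Giant step factor: 181^(-18) ≡ 254 (mod 311).
Scan 252·254^i mod 311 for i = 0, 1, …:
  i=0: 252   i=1: 253   i=2: 196   i=3: 24
  i=4: 187   i=5: 226   i=6: 180   i=7: 3
  i=8: 140   i=9: 106
Match at i=9, j=2: x = 9·18 + 2 = 164.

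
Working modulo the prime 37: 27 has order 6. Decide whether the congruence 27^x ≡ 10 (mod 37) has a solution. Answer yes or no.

yes

⟨27⟩ has order 6; its elements mod 37 are {1, 10, 11, 26, 27, 36}.
10 is in this set.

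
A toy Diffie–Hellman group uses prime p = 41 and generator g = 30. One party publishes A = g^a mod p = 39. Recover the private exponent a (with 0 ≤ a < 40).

Successive powers of 30 modulo 41:
  30^0=1  30^1=30  30^2=39
So 30^2 ≡ 39 (mod 41), giving a = 2.

2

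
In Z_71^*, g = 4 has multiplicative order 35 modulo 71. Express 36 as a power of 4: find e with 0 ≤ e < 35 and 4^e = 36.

Successive powers of 4 modulo 71:
  4^0=1  4^1=4  4^2=16  4^3=64  4^4=43  4^5=30
  4^6=49  4^7=54  4^8=3  4^9=12  4^10=48  4^11=50
  4^12=58  4^13=19  4^14=5  4^15=20  4^16=9  4^17=36
So 4^17 ≡ 36 (mod 71), giving e = 17.

17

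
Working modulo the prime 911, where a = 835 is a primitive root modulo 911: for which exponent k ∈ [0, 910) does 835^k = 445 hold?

4

Successive powers of 835 modulo 911:
  835^0=1  835^1=835  835^2=310  835^3=126  835^4=445
So 835^4 ≡ 445 (mod 911), giving k = 4.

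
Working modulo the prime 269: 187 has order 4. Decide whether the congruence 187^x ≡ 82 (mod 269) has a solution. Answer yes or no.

yes

⟨187⟩ has order 4; its elements mod 269 are {1, 82, 187, 268}.
82 is in this set.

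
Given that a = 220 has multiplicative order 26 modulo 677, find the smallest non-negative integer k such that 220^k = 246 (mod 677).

24

Successive powers of 220 modulo 677:
  220^0=1  220^1=220  220^2=333  220^3=144  220^4=538  220^5=562
  220^6=426  220^7=294  220^8=365  220^9=414  220^10=362  220^11=431
  220^12=40  220^13=676  220^14=457  220^15=344  220^16=533  220^17=139
  220^18=115  220^19=251  220^20=383  220^21=312  220^22=263  220^23=315
  220^24=246
So 220^24 ≡ 246 (mod 677), giving k = 24.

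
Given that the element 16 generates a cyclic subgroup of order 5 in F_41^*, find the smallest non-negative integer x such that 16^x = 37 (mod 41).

3

Successive powers of 16 modulo 41:
  16^0=1  16^1=16  16^2=10  16^3=37
So 16^3 ≡ 37 (mod 41), giving x = 3.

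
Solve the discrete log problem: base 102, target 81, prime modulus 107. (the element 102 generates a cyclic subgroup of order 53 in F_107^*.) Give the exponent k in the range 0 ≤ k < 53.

Baby-step giant-step with m = ceil(sqrt(53)) = 8.
Baby table (102^j mod 107 for j=0..7):
  0:1  1:102  2:25  3:89  4:90  5:85  6:3  7:92
Giant step factor: 102^(-8) ≡ 10 (mod 107).
Scan 81·10^i mod 107 for i = 0, 1, …:
  i=0: 81   i=1: 61   i=2: 75   i=3: 1
Match at i=3, j=0: k = 3·8 + 0 = 24.

24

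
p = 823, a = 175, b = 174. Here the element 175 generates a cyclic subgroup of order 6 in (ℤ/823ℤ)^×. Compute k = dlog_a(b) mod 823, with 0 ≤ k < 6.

Successive powers of 175 modulo 823:
  175^0=1  175^1=175  175^2=174
So 175^2 ≡ 174 (mod 823), giving k = 2.

2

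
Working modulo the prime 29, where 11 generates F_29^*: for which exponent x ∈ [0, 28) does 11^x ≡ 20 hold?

20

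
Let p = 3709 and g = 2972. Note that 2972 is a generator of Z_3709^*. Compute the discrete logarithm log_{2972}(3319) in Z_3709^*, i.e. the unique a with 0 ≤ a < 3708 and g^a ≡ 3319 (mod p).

3229

Baby-step giant-step with m = ceil(sqrt(3708)) = 61.
Baby table (2972^j mod 3709 for j=0..60):
  0:1  1:2972  2:1655  3:526  4:1783  5:2624  6:2210  7:3190
  8:476  9:1543  10:1472  11:1873  12:3056  13:2800  14:2313  15:1459
  16:327  17:86  18:3380  19:1388  20:728  21:1269  22:3124  23:901
  24:3583  25:137  26:2883  27:486  28:1591  29:3186  30:3424  31:2341
  32:3077  33:2159  34:3687  35:1378  36:680  37:3264  38:1573  39:1616
  40:3306  41:291  42:655  43:3144  44:997  45:3302  46:3239  47:1453
  48:1040  49:1283  50:224  51:1817  52:3529  53:2845  54:2529  55:1754
  56:1743  57:2432  58:2772  59:695  60:3336
Giant step factor: 2972^(-61) ≡ 3547 (mod 3709).
Scan 3319·3547^i mod 3709 for i = 0, 1, …:
  i=0: 3319   i=1: 127   i=2: 1680   i=3: 2306
  i=4: 1037   i=5: 2620   i=6: 2095   i=7: 1838
  i=8: 2673   i=9: 927     …   i=51: 855
  i=52: 2432
Match at i=52, j=57: a = 52·61 + 57 = 3229.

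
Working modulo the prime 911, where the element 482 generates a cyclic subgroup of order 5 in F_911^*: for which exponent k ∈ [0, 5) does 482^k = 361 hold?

4

Successive powers of 482 modulo 911:
  482^0=1  482^1=482  482^2=19  482^3=48  482^4=361
So 482^4 ≡ 361 (mod 911), giving k = 4.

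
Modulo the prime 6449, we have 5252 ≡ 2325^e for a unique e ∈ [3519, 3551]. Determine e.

Compute 2325^3519 mod 6449 = 1752, then multiply by 2325 repeatedly:
  2325^3519=1752  2325^3520=4081  2325^3521=1846  2325^3522=3365  2325^3523=988
  2325^3524=1256  2325^3525=5252
Found 5252 at exponent 3525.

3525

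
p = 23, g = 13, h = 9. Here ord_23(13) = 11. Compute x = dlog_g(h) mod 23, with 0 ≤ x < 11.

Successive powers of 13 modulo 23:
  13^0=1  13^1=13  13^2=8  13^3=12  13^4=18  13^5=4
  13^6=6  13^7=9
So 13^7 ≡ 9 (mod 23), giving x = 7.

7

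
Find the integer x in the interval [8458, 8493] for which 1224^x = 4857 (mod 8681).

Compute 1224^8458 mod 8681 = 3172, then multiply by 1224 repeatedly:
  1224^8458=3172  1224^8459=2121  1224^8460=485  1224^8461=3332  1224^8462=6979
  1224^8463=192  1224^8464=621  1224^8465=4857
Found 4857 at exponent 8465.

8465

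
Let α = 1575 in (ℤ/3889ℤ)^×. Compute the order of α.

1944

The order of 1575 must divide p − 1 = 3888 = 2^4 · 3^5.
Divisors: 1, 2, 3, 4, 6, 8, 9, 12, 16, 18, 24, 27, 36, 48, 54, 72, 81, 108, 144, 162, 216, 243, 324, 432, 486, 648, 972, 1296, 1944, 3888.
Check each in increasing order: 1575^1 ≡ 1575;  1575^2 ≡ 3332;  1575^3 ≡ 1639;  1575^4 ≡ 3018;  1575^6 ≡ 2911;  1575^8 ≡ 286;  1575^9 ≡ 3215;  1575^12 ≡ 3679;  1575^16 ≡ 127;  1575^18 ≡ 3152;  1575^24 ≡ 1321;  1575^27 ≡ 2835;  1575^36 ≡ 2598;  1575^48 ≡ 2769;  1575^54 ≡ 2551;  1575^72 ≡ 2189;  1575^81 ≡ 2434;  1575^108 ≡ 1304;  1575^144 ≡ 473;  1575^162 ≡ 1409;  1575^216 ≡ 923;  1575^243 ≡ 3297;  1575^324 ≡ 1891;  1575^432 ≡ 238;  1575^486 ≡ 454;  1575^648 ≡ 1890;  1575^972 ≡ 3888;  1575^1296 ≡ 1998;  1575^1944 ≡ 1.
Smallest exponent giving 1 is 1944.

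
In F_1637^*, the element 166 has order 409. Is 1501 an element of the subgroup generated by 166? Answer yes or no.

yes

1501 ∈ ⟨166⟩ iff 1501^409 ≡ 1 (mod 1637), since |⟨166⟩| = 409.
1501^409 mod 1637 = 1.
Since 1 = 1, 1501 lies in the subgroup.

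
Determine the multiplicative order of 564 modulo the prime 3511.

3510

The order of 564 must divide p − 1 = 3510 = 2 · 3^3 · 5 · 13.
Divisors: 1, 2, 3, 5, 6, 9, 10, 13, 15, 18, 26, 27, 30, 39, 45, 54, 65, 78, 90, 117, 130, 135, 195, 234, 270, 351, 390, 585, 702, 1170, 1755, 3510.
Check each in increasing order: 564^1 ≡ 564;  564^2 ≡ 2106;  564^3 ≡ 1066;  564^5 ≡ 1467;  564^6 ≡ 2303;  564^9 ≡ 809;  564^10 ≡ 3357;  564^13 ≡ 853;  564^15 ≡ 2297;  564^18 ≡ 1435;  564^26 ≡ 832;  564^27 ≡ 2285;  564^30 ≡ 2687;  564^39 ≡ 474;  564^45 ≡ 3212;  564^54 ≡ 368;  564^65 ≡ 1136;  564^78 ≡ 3483;  564^90 ≡ 1626;  564^117 ≡ 772;  564^130 ≡ 1959;  564^135 ≡ 1855;  564^195 ≡ 2961;  564^234 ≡ 2625;  564^270 ≡ 245;  564^351 ≡ 653;  564^390 ≡ 554;  564^585 ≡ 757;  564^702 ≡ 1578;  564^1170 ≡ 756;  564^1755 ≡ 3510;  564^3510 ≡ 1.
Smallest exponent giving 1 is 3510.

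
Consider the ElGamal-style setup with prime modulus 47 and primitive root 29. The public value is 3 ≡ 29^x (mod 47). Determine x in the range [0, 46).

40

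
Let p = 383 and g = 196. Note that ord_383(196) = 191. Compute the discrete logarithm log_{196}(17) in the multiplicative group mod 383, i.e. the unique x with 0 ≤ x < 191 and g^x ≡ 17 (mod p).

29

Successive powers of 196 modulo 383:
  196^0=1  196^1=196  196^2=116  196^3=139  196^4=51  196^5=38
  196^6=171  196^7=195  196^8=303  196^9=23  196^10=295  196^11=370
  196^12=133  196^13=24  196^14=108  196^15=103  196^16=272  196^17=75
  196^18=146  196^19=274  196^20=84  196^21=378  196^22=169  196^23=186
  196^24=71  196^25=128  196^26=193  196^27=294  196^28=174  196^29=17
So 196^29 ≡ 17 (mod 383), giving x = 29.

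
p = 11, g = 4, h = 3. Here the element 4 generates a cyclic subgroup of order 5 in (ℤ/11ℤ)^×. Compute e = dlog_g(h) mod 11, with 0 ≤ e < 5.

4

Successive powers of 4 modulo 11:
  4^0=1  4^1=4  4^2=5  4^3=9  4^4=3
So 4^4 ≡ 3 (mod 11), giving e = 4.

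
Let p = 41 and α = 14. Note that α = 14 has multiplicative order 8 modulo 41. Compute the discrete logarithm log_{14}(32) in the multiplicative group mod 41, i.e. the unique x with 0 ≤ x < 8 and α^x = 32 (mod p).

Successive powers of 14 modulo 41:
  14^0=1  14^1=14  14^2=32
So 14^2 ≡ 32 (mod 41), giving x = 2.

2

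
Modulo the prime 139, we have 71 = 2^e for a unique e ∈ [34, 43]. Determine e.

40

Compute 2^34 mod 139 = 25, then multiply by 2 repeatedly:
  2^34=25  2^35=50  2^36=100  2^37=61  2^38=122
  2^39=105  2^40=71
Found 71 at exponent 40.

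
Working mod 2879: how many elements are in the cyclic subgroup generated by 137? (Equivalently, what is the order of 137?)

The order of 137 must divide p − 1 = 2878 = 2 · 1439.
Divisors: 1, 2, 1439, 2878.
Check each in increasing order: 137^1 ≡ 137;  137^2 ≡ 1495;  137^1439 ≡ 1.
Smallest exponent giving 1 is 1439.

1439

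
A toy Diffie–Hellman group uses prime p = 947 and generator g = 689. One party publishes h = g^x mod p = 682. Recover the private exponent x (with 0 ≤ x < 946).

Baby-step giant-step with m = ceil(sqrt(946)) = 31.
Baby table (689^j mod 947 for j=0..30):
  0:1  1:689  2:274  3:333  4:263  5:330  6:90  7:455
  8:38  9:613  10:942  11:343  12:524  13:229  14:579  15:244
  16:497  17:566  18:757  19:723  20:25  21:179  22:221  23:749
  24:893  25:674  26:356  27:11  28:3  29:173  30:822
Giant step factor: 689^(-31) ≡ 601 (mod 947).
Scan 682·601^i mod 947 for i = 0, 1, …:
  i=0: 682   i=1: 778   i=2: 707   i=3: 651
  i=4: 140   i=5: 804   i=6: 234   i=7: 478
  i=8: 337   i=9: 826     …   i=25: 52
  i=26: 1
Match at i=26, j=0: x = 26·31 + 0 = 806.

806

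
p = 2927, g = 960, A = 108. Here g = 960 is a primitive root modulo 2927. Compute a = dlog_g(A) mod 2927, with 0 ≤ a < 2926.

Baby-step giant-step with m = ceil(sqrt(2926)) = 55.
Baby table (960^j mod 2927 for j=0..54):
  0:1  1:960  2:2522  3:491  4:113  5:181  6:1067  7:2797
  8:1061  9:2891  10:564  11:2872  12:2813  13:1786  14:2265  15:2566
  16:1753  17:2782  18:1296  19:185  20:1980  21:1177  22:98  23:416
  24:1288  25:1286  26:2293  27:176  28:2121  29:1895  30:1533  31:2326
  32:2586  33:464  34:536  35:2335  36:2445  37:2673  38:2028  39:425
  40:1147  41:568  42:858  43:1193  44:823  45:2717  46:363  47:167
  48:2262  49:2613  50:41  51:1309  52:957  53:2569  54:1706
Giant step factor: 960^(-55) ≡ 1513 (mod 2927).
Scan 108·1513^i mod 2927 for i = 0, 1, …:
  i=0: 108   i=1: 2419   i=2: 1197   i=3: 2175
  i=4: 827   i=5: 1422   i=6: 141   i=7: 2589
  i=8: 831   i=9: 1620     …   i=19: 2780
  i=20: 41
Match at i=20, j=50: a = 20·55 + 50 = 1150.

1150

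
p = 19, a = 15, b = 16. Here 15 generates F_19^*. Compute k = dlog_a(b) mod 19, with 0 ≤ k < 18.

2

Successive powers of 15 modulo 19:
  15^0=1  15^1=15  15^2=16
So 15^2 ≡ 16 (mod 19), giving k = 2.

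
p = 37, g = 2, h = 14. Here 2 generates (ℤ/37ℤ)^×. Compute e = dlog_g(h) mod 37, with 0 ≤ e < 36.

Successive powers of 2 modulo 37:
  2^0=1  2^1=2  2^2=4  2^3=8  2^4=16  2^5=32
  2^6=27  2^7=17  2^8=34  2^9=31  2^10=25  2^11=13
  2^12=26  2^13=15  2^14=30  2^15=23  2^16=9  2^17=18
  2^18=36  2^19=35  2^20=33  2^21=29  2^22=21  2^23=5
  2^24=10  2^25=20  2^26=3  2^27=6  2^28=12  2^29=24
  2^30=11  2^31=22  2^32=7  2^33=14
So 2^33 ≡ 14 (mod 37), giving e = 33.

33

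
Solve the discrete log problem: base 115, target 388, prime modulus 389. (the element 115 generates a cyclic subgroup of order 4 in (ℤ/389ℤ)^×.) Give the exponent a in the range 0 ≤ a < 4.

2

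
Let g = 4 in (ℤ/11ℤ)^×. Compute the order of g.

5

The order of 4 must divide p − 1 = 10 = 2 · 5.
Divisors: 1, 2, 5, 10.
Check each in increasing order: 4^1 ≡ 4;  4^2 ≡ 5;  4^5 ≡ 1.
Smallest exponent giving 1 is 5.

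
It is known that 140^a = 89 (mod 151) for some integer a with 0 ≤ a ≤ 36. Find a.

17

Compute 140^0 mod 151 = 1, then multiply by 140 repeatedly:
  140^0=1  140^1=140  140^2=121  140^3=28  140^4=145
  140^5=66  140^6=29  140^7=134  140^8=36  140^9=57
  140^10=128  140^11=102  140^12=86  140^13=111  140^14=138
  140^15=143  140^16=88  140^17=89
Found 89 at exponent 17.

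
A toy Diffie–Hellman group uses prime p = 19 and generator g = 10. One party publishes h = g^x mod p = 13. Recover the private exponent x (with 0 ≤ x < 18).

13

Successive powers of 10 modulo 19:
  10^0=1  10^1=10  10^2=5  10^3=12  10^4=6  10^5=3
  10^6=11  10^7=15  10^8=17  10^9=18  10^10=9  10^11=14
  10^12=7  10^13=13
So 10^13 ≡ 13 (mod 19), giving x = 13.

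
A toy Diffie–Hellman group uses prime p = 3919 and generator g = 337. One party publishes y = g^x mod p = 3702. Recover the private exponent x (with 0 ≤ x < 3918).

949

Baby-step giant-step with m = ceil(sqrt(3918)) = 63.
Baby table (337^j mod 3919 for j=0..62):
  0:1  1:337  2:3837  3:3718  4:2805  5:806  6:1211  7:531
  8:2592  9:3486  10:3001  11:235  12:815  13:325  14:3712  15:783
  16:1298  17:2417  18:3296  19:1675  20:139  21:3734  22:359  23:3413
  24:1914  25:2302  26:3731  27:3267  28:3659  29:2517  30:1725  31:1313
  32:3553  33:2066  34:2579  35:3024  36:148  37:2848  38:3540  39:1604
  40:3645  41:1718  42:2873  43:208  44:3473  45:2539  46:1301  47:3428
  48:3050  49:1072  50:716  51:2233  52:73  53:1087  54:1852  55:1003
  56:977  57:53  58:2185  59:3492  60:1104  61:3662  62:3528
Giant step factor: 337^(-63) ≡ 2247 (mod 3919).
Scan 3702·2247^i mod 3919 for i = 0, 1, …:
  i=0: 3702   i=1: 2276   i=2: 3796   i=3: 1868
  i=4: 147   i=5: 1113   i=6: 589   i=7: 2780
  i=8: 3693   i=9: 1648     …   i=14: 2293
  i=15: 2805
Match at i=15, j=4: x = 15·63 + 4 = 949.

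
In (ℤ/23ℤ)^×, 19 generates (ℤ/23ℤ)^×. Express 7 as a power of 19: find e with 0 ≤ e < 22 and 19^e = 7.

13

Successive powers of 19 modulo 23:
  19^0=1  19^1=19  19^2=16  19^3=5  19^4=3  19^5=11
  19^6=2  19^7=15  19^8=9  19^9=10  19^10=6  19^11=22
  19^12=4  19^13=7
So 19^13 ≡ 7 (mod 23), giving e = 13.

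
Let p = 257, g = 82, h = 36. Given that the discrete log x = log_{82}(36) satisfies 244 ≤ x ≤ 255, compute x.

Compute 82^244 mod 257 = 111, then multiply by 82 repeatedly:
  82^244=111  82^245=107  82^246=36
Found 36 at exponent 246.

246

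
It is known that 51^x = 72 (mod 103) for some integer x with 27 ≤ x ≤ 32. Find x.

30

Compute 51^27 mod 103 = 42, then multiply by 51 repeatedly:
  51^27=42  51^28=82  51^29=62  51^30=72
Found 72 at exponent 30.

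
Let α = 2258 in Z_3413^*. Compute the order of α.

853

The order of 2258 must divide p − 1 = 3412 = 2^2 · 853.
Divisors: 1, 2, 4, 853, 1706, 3412.
Check each in increasing order: 2258^1 ≡ 2258;  2258^2 ≡ 2955;  2258^4 ≡ 1571;  2258^853 ≡ 1.
Smallest exponent giving 1 is 853.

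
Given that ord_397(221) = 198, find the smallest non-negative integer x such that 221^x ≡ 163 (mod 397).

147

Baby-step giant-step with m = ceil(sqrt(198)) = 15.
Baby table (221^j mod 397 for j=0..14):
  0:1  1:221  2:10  3:225  4:100  5:265  6:206  7:268
  8:75  9:298  10:353  11:201  12:354  13:25  14:364
Giant step factor: 221^(-15) ≡ 27 (mod 397).
Scan 163·27^i mod 397 for i = 0, 1, …:
  i=0: 163   i=1: 34   i=2: 124   i=3: 172
  i=4: 277   i=5: 333   i=6: 257   i=7: 190
  i=8: 366   i=9: 354
Match at i=9, j=12: x = 9·15 + 12 = 147.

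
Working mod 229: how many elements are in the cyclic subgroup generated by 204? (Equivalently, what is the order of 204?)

The order of 204 must divide p − 1 = 228 = 2^2 · 3 · 19.
Divisors: 1, 2, 3, 4, 6, 12, 19, 38, 57, 76, 114, 228.
Check each in increasing order: 204^1 ≡ 204;  204^2 ≡ 167;  204^3 ≡ 176;  204^4 ≡ 180;  204^6 ≡ 61;  204^12 ≡ 57;  204^19 ≡ 95;  204^38 ≡ 94;  204^57 ≡ 228;  204^76 ≡ 134;  204^114 ≡ 1.
Smallest exponent giving 1 is 114.

114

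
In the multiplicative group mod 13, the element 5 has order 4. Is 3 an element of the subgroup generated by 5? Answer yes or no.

⟨5⟩ has order 4; its elements mod 13 are {1, 5, 8, 12}.
3 is not in this set.

no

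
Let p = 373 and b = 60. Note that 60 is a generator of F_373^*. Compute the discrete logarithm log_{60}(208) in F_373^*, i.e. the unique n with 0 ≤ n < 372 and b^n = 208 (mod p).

Baby-step giant-step with m = ceil(sqrt(372)) = 20.
Baby table (60^j mod 373 for j=0..19):
  0:1  1:60  2:243  3:33  4:115  5:186  6:343  7:65
  8:170  9:129  10:280  11:15  12:154  13:288  14:122  15:233
  16:179  17:296  18:229  19:312
Giant step factor: 60^(-20) ≡ 16 (mod 373).
Scan 208·16^i mod 373 for i = 0, 1, …:
  i=0: 208   i=1: 344   i=2: 282   i=3: 36
  i=4: 203   i=5: 264   i=6: 121   i=7: 71
  i=8: 17   i=9: 272   i=10: 249   i=11: 254
  i=12: 334   i=13: 122
Match at i=13, j=14: n = 13·20 + 14 = 274.

274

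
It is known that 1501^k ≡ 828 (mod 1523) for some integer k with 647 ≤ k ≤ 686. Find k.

660

Compute 1501^647 mod 1523 = 1107, then multiply by 1501 repeatedly:
  1501^647=1107  1501^648=14  1501^649=1215  1501^650=684  1501^651=182
  1501^652=565  1501^653=1277  1501^654=843  1501^655=1253  1501^656=1371
  1501^657=298  1501^658=1059  1501^659=1070  1501^660=828
Found 828 at exponent 660.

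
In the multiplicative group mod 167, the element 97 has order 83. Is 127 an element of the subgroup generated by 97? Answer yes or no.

yes

127 ∈ ⟨97⟩ iff 127^83 ≡ 1 (mod 167), since |⟨97⟩| = 83.
127^83 mod 167 = 1.
Since 1 = 1, 127 lies in the subgroup.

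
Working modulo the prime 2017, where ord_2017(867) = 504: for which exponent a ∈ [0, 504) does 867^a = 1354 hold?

447

Baby-step giant-step with m = ceil(sqrt(504)) = 23.
Baby table (867^j mod 2017 for j=0..22):
  0:1  1:867  2:1365  3:1493  4:1534  5:775  6:264  7:967
  8:1334  9:837  10:1576  11:883  12:1118  13:1146  14:1218  15:1115
  16:562  17:1157  18:670  19:2011  20:849  21:1895  22:1127
Giant step factor: 867^(-23) ≡ 87 (mod 2017).
Scan 1354·87^i mod 2017 for i = 0, 1, …:
  i=0: 1354   i=1: 812   i=2: 49   i=3: 229
  i=4: 1770   i=5: 698   i=6: 216   i=7: 639
  i=8: 1134   i=9: 1842     …   i=18: 760
  i=19: 1576
Match at i=19, j=10: a = 19·23 + 10 = 447.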